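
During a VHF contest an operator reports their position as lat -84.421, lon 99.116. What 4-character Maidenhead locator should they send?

Add 180° to longitude and 90° to latitude: 279.12, 5.58.
Field (20°×10°, letters A–R): 279.12/20 → 13 → N, 5.58/10 → 0 → A; chars NA.
Square (2°×1°, digits 0–9): 19.12/2 → 9, 5.58/1 → 5; chars 95.

NA95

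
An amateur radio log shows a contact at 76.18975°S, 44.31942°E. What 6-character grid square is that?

LB23dt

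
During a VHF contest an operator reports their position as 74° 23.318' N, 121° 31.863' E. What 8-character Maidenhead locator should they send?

Offset from 180°W / 90°S: lon 301.53105°, lat 164.38863°.
Field: lon ⌊301.53105/20⌋ = 15 → P; lat ⌊164.38863/10⌋ = 16 → Q.
Square: lon ⌊1.53105/2⌋ = 0; lat ⌊4.38863/1⌋ = 4.
Subsquare: lon ⌊1.53105/0.0833333⌋ = 18 → s; lat ⌊0.38863/0.0416667⌋ = 9 → j.
Extended square: lon ⌊0.03105/0.00833333⌋ = 3; lat ⌊0.01363/0.00416667⌋ = 3.

PQ04sj33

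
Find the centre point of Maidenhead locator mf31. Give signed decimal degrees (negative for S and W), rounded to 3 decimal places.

Field M=12, F=5: +12·20° lon, +5·10° lat → SW at lon 60°, lat -40°.
Square 3, 1: +3·2° lon, +1·1° lat → SW at lon 66°, lat -39°.
Cell spans 2° lon × 1° lat. Centre is SW corner plus half of each.
latitude -38.500, longitude 67.000.

-38.500, 67.000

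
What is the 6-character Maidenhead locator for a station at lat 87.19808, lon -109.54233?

DR57fe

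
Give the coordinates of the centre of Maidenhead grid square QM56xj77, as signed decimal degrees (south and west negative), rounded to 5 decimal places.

Field Q=16, M=12: +16·20° lon, +12·10° lat → SW at lon 140°, lat 30°.
Square 5, 6: +5·2° lon, +6·1° lat → SW at lon 150°, lat 36°.
Subsquare x=23, j=9: +23·0.0833333° lon, +9·0.0416667° lat → SW at lon 151.917°, lat 36.375°.
Extended square 7, 7: +7·0.00833333° lon, +7·0.00416667° lat → SW at lon 151.975°, lat 36.4042°.
Cell spans 0.00833333° lon × 0.00416667° lat. Centre is SW corner plus half of each.
latitude 36.40625, longitude 151.97917.

36.40625, 151.97917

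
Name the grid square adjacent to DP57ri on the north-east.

Longitude subsquare r = 17; +1 → 18 = s.
Latitude subsquare i = 8; +1 → 9 = j.

DP57sj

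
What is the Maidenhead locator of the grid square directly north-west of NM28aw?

NM18xx

Longitude subsquare a = 0; −1 → -1, wraps to 23 = x, carry into square.
Longitude square 2; −1 → 1.
Latitude subsquare w = 22; +1 → 23 = x.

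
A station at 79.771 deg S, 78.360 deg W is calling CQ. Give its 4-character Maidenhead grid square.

FB00

Shift to the Maidenhead origin (180°W, 90°S): lon 101.64, lat 10.23.
Field: lon ⌊101.64/20⌋ = 5 → F; lat ⌊10.23/10⌋ = 1 → B.
Square: lon ⌊1.64/2⌋ = 0; lat ⌊0.23/1⌋ = 0.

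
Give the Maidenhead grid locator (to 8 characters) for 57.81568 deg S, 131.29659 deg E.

Offset from 180°W / 90°S: lon 311.29659°, lat 32.18432°.
Field: lon ⌊311.29659/20⌋ = 15 → P; lat ⌊32.18432/10⌋ = 3 → D.
Square: lon ⌊11.29659/2⌋ = 5; lat ⌊2.18432/1⌋ = 2.
Subsquare: lon ⌊1.29659/0.0833333⌋ = 15 → p; lat ⌊0.18432/0.0416667⌋ = 4 → e.
Extended square: lon ⌊0.04659/0.00833333⌋ = 5; lat ⌊0.01765/0.00416667⌋ = 4.

PD52pe54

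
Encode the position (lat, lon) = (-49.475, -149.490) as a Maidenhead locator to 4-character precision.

Shift to the Maidenhead origin (180°W, 90°S): lon 30.51, lat 40.52.
Field (20°×10°, letters A–R): lon ⌊30.51/20⌋ = 1 → B; lat ⌊40.52/10⌋ = 4 → E.
Square (2°×1°, digits 0–9): lon ⌊10.51/2⌋ = 5; lat ⌊0.52/1⌋ = 0.

BE50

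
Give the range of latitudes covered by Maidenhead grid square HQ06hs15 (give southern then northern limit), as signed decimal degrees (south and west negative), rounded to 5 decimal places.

76.77083, 76.77500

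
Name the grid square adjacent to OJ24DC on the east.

Longitude subsquare d = 3; +1 → 4 = e.
The latitude characters are unchanged.

OJ24ec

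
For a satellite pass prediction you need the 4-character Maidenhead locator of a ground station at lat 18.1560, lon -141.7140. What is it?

Shift to the Maidenhead origin (180°W, 90°S): lon 38.29, lat 108.16.
Field (20°×10°, letters A–R): 38.29/20 → 1 → B, 108.16/10 → 10 → K; chars BK.
Square (2°×1°, digits 0–9): 18.29/2 → 9, 8.16/1 → 8; chars 98.

BK98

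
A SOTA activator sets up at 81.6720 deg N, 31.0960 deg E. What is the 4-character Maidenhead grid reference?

KR51

Offset from 180°W / 90°S: lon 211.10°, lat 171.67°.
Field: 211.10/20 → 10 → K, 171.67/10 → 17 → R; chars KR.
Square: 11.10/2 → 5, 1.67/1 → 1; chars 51.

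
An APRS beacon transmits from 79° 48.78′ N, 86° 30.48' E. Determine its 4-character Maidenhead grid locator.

NQ39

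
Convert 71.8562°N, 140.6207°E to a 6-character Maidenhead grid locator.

Offset from 180°W / 90°S: lon 320.6207°, lat 161.8562°.
Field: 320.6207/20 → 16 → Q, 161.8562/10 → 16 → Q; chars QQ.
Square: 0.6207/2 → 0, 1.8562/1 → 1; chars 01.
Subsquare: 0.6207/0.0833333 → 7 → h, 0.8562/0.0416667 → 20 → u; chars hu.

QQ01hu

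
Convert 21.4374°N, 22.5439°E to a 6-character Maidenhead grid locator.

Add 180° to longitude and 90° to latitude: 202.5439, 111.4374.
Field: lon ⌊202.5439/20⌋ = 10 → K; lat ⌊111.4374/10⌋ = 11 → L.
Square: lon ⌊2.5439/2⌋ = 1; lat ⌊1.4374/1⌋ = 1.
Subsquare: lon ⌊0.5439/0.0833333⌋ = 6 → g; lat ⌊0.4374/0.0416667⌋ = 10 → k.

KL11gk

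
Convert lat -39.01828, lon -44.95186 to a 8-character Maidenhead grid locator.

Add 180° to longitude and 90° to latitude: 135.04814, 50.98172.
Field: 135.04814/20 → 6 → G, 50.98172/10 → 5 → F; chars GF.
Square: 15.04814/2 → 7, 0.98172/1 → 0; chars 70.
Subsquare: 1.04814/0.0833333 → 12 → m, 0.98172/0.0416667 → 23 → x; chars mx.
Extended square: 0.04814/0.00833333 → 5, 0.02339/0.00416667 → 5; chars 55.

GF70mx55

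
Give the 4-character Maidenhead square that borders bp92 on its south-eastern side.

Longitude square 9; +1 → 10, wraps to 0, carry into field.
Longitude field B = 1; +1 → 2 = C.
Latitude square 2; −1 → 1.

CP01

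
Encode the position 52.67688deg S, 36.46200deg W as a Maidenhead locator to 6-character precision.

HD17sh

Shift to the Maidenhead origin (180°W, 90°S): lon 143.5380, lat 37.3231.
Field: 143.5380/20 → 7 → H, 37.3231/10 → 3 → D; chars HD.
Square: 3.5380/2 → 1, 7.3231/1 → 7; chars 17.
Subsquare: 1.5380/0.0833333 → 18 → s, 0.3231/0.0416667 → 7 → h; chars sh.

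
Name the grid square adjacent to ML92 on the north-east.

NL03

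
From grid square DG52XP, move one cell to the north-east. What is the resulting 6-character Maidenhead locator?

Longitude subsquare x = 23; +1 → 24, wraps to 0 = a, carry into square.
Longitude square 5; +1 → 6.
Latitude subsquare p = 15; +1 → 16 = q.

DG62aq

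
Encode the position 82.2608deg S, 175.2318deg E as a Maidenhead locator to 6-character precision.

Offset from 180°W / 90°S: lon 355.2318°, lat 7.7392°.
Field: 355.2318/20 → 17 → R, 7.7392/10 → 0 → A; chars RA.
Square: 15.2318/2 → 7, 7.7392/1 → 7; chars 77.
Subsquare: 1.2318/0.0833333 → 14 → o, 0.7392/0.0416667 → 17 → r; chars or.

RA77or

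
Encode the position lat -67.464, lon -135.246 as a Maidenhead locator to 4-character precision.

Add 180° to longitude and 90° to latitude: 44.75, 22.54.
Field: 44.75/20 → 2 → C, 22.54/10 → 2 → C; chars CC.
Square: 4.75/2 → 2, 2.54/1 → 2; chars 22.

CC22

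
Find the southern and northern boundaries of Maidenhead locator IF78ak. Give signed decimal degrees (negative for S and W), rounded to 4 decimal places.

Field I=8, F=5: +8·20° lon, +5·10° lat → SW at lon -20°, lat -40°.
Square 7, 8: +7·2° lon, +8·1° lat → SW at lon -6°, lat -32°.
Subsquare a=0, k=10: +0·0.0833333° lon, +10·0.0416667° lat → SW at lon -6°, lat -31.5833°.
Cell spans 0.0833333° lon × 0.0416667° lat.
south -31.5833, north -31.5417.

-31.5833, -31.5417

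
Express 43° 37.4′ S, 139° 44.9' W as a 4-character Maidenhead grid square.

Add 180° to longitude and 90° to latitude: 40.25, 46.38.
Field: lon ⌊40.25/20⌋ = 2 → C; lat ⌊46.38/10⌋ = 4 → E.
Square: lon ⌊0.25/2⌋ = 0; lat ⌊6.38/1⌋ = 6.

CE06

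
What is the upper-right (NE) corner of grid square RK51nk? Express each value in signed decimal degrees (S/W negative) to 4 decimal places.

11.4583, 171.1667

Field R=17, K=10: +17·20° lon, +10·10° lat → SW at lon 160°, lat 10°.
Square 5, 1: +5·2° lon, +1·1° lat → SW at lon 170°, lat 11°.
Subsquare n=13, k=10: +13·0.0833333° lon, +10·0.0416667° lat → SW at lon 171.083°, lat 11.4167°.
Cell spans 0.0833333° lon × 0.0416667° lat. NE corner is SW corner plus one full cell.
latitude 11.4583, longitude 171.1667.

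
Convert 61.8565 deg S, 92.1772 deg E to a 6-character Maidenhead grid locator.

NC68cd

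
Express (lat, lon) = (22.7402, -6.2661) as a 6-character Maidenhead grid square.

Shift to the Maidenhead origin (180°W, 90°S): lon 173.7339, lat 112.7402.
Field: 173.7339/20 → 8 → I, 112.7402/10 → 11 → L; chars IL.
Square: 13.7339/2 → 6, 2.7402/1 → 2; chars 62.
Subsquare: 1.7339/0.0833333 → 20 → u, 0.7402/0.0416667 → 17 → r; chars ur.

IL62ur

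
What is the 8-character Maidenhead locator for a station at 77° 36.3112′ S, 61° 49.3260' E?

MB02vj84

Add 180° to longitude and 90° to latitude: 241.82210, 12.39481.
Field (20°×10°, letters A–R): 241.82210/20 → 12 → M, 12.39481/10 → 1 → B; chars MB.
Square (2°×1°, digits 0–9): 1.82210/2 → 0, 2.39481/1 → 2; chars 02.
Subsquare (5′×2.5′, letters a–x): 1.82210/0.0833333 → 21 → v, 0.39481/0.0416667 → 9 → j; chars vj.
Extended square (30″×15″, digits 0–9): 0.07210/0.00833333 → 8, 0.01981/0.00416667 → 4; chars 84.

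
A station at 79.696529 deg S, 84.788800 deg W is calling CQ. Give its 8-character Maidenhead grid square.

EB70oh52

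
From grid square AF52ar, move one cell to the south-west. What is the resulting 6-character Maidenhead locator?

AF42xq

Longitude subsquare a = 0; −1 → -1, wraps to 23 = x, carry into square.
Longitude square 5; −1 → 4.
Latitude subsquare r = 17; −1 → 16 = q.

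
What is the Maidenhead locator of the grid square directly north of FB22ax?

FB23aa

Latitude subsquare x = 23; +1 → 24, wraps to 0 = a, carry into square.
Latitude square 2; +1 → 3.
The longitude characters are unchanged.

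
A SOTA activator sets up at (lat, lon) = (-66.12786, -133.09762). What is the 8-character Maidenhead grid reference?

Add 180° to longitude and 90° to latitude: 46.90238, 23.87214.
Field: lon ⌊46.90238/20⌋ = 2 → C; lat ⌊23.87214/10⌋ = 2 → C.
Square: lon ⌊6.90238/2⌋ = 3; lat ⌊3.87214/1⌋ = 3.
Subsquare: lon ⌊0.90238/0.0833333⌋ = 10 → k; lat ⌊0.87214/0.0416667⌋ = 20 → u.
Extended square: lon ⌊0.06905/0.00833333⌋ = 8; lat ⌊0.03881/0.00416667⌋ = 9.

CC33ku89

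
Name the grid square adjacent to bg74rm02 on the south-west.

Longitude extended square 0; −1 → -1, wraps to 9, carry into subsquare.
Longitude subsquare r = 17; −1 → 16 = q.
Latitude extended square 2; −1 → 1.

BG74qm91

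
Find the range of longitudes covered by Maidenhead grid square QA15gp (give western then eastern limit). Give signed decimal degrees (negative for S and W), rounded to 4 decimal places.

Field Q=16, A=0: +16·20° lon, +0·10° lat → SW at lon 140°, lat -90°.
Square 1, 5: +1·2° lon, +5·1° lat → SW at lon 142°, lat -85°.
Subsquare g=6, p=15: +6·0.0833333° lon, +15·0.0416667° lat → SW at lon 142.5°, lat -84.375°.
Cell spans 0.0833333° lon × 0.0416667° lat.
west 142.5000, east 142.5833.

142.5000, 142.5833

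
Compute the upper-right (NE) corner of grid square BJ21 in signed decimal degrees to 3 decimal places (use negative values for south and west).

Field B=1, J=9: +1·20° lon, +9·10° lat → SW at lon -160°, lat 0°.
Square 2, 1: +2·2° lon, +1·1° lat → SW at lon -156°, lat 1°.
Cell spans 2° lon × 1° lat. NE corner is SW corner plus one full cell.
latitude 2.000, longitude -154.000.

2.000, -154.000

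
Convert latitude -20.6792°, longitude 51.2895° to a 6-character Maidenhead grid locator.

LG59ph

Shift to the Maidenhead origin (180°W, 90°S): lon 231.2895, lat 69.3208.
Field (20°×10°, letters A–R): 231.2895/20 → 11 → L, 69.3208/10 → 6 → G; chars LG.
Square (2°×1°, digits 0–9): 11.2895/2 → 5, 9.3208/1 → 9; chars 59.
Subsquare (5′×2.5′, letters a–x): 1.2895/0.0833333 → 15 → p, 0.3208/0.0416667 → 7 → h; chars ph.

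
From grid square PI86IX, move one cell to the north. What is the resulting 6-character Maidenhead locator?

Latitude subsquare x = 23; +1 → 24, wraps to 0 = a, carry into square.
Latitude square 6; +1 → 7.
The longitude characters are unchanged.

PI87ia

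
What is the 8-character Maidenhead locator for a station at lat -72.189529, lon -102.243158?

DB87vt04

Shift to the Maidenhead origin (180°W, 90°S): lon 77.75684, lat 17.81047.
Field (20°×10°, letters A–R): lon ⌊77.75684/20⌋ = 3 → D; lat ⌊17.81047/10⌋ = 1 → B.
Square (2°×1°, digits 0–9): lon ⌊17.75684/2⌋ = 8; lat ⌊7.81047/1⌋ = 7.
Subsquare (5′×2.5′, letters a–x): lon ⌊1.75684/0.0833333⌋ = 21 → v; lat ⌊0.81047/0.0416667⌋ = 19 → t.
Extended square (30″×15″, digits 0–9): lon ⌊0.00684/0.00833333⌋ = 0; lat ⌊0.01880/0.00416667⌋ = 4.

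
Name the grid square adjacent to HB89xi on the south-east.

HB99ah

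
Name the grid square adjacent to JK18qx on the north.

JK19qa

Latitude subsquare x = 23; +1 → 24, wraps to 0 = a, carry into square.
Latitude square 8; +1 → 9.
The longitude characters are unchanged.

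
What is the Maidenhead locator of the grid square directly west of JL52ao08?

JL42xo98

Longitude extended square 0; −1 → -1, wraps to 9, carry into subsquare.
Longitude subsquare a = 0; −1 → -1, wraps to 23 = x, carry into square.
Longitude square 5; −1 → 4.
The latitude characters are unchanged.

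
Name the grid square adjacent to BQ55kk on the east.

BQ55lk

Longitude subsquare k = 10; +1 → 11 = l.
The latitude characters are unchanged.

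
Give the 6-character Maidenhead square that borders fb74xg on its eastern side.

FB84ag

Longitude subsquare x = 23; +1 → 24, wraps to 0 = a, carry into square.
Longitude square 7; +1 → 8.
The latitude characters are unchanged.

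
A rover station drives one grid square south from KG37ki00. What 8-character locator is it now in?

KG37kh09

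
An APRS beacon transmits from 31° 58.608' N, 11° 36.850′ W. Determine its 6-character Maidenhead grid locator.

IM41ex

Offset from 180°W / 90°S: lon 168.3858°, lat 121.9768°.
Field: 168.3858/20 → 8 → I, 121.9768/10 → 12 → M; chars IM.
Square: 8.3858/2 → 4, 1.9768/1 → 1; chars 41.
Subsquare: 0.3858/0.0833333 → 4 → e, 0.9768/0.0416667 → 23 → x; chars ex.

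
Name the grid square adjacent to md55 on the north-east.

MD66

Longitude square 5; +1 → 6.
Latitude square 5; +1 → 6.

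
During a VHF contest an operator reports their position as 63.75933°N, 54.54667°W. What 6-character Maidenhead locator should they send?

GP23rs

Shift to the Maidenhead origin (180°W, 90°S): lon 125.4533, lat 153.7593.
Field (20°×10°, letters A–R): 125.4533/20 → 6 → G, 153.7593/10 → 15 → P; chars GP.
Square (2°×1°, digits 0–9): 5.4533/2 → 2, 3.7593/1 → 3; chars 23.
Subsquare (5′×2.5′, letters a–x): 1.4533/0.0833333 → 17 → r, 0.7593/0.0416667 → 18 → s; chars rs.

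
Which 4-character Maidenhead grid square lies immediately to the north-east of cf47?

Longitude square 4; +1 → 5.
Latitude square 7; +1 → 8.

CF58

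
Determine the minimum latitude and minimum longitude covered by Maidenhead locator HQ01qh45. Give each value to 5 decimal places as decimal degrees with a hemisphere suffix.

71.31250° N, 38.63333° W

Field H=7, Q=16: +7·20° lon, +16·10° lat → SW at lon -40°, lat 70°.
Square 0, 1: +0·2° lon, +1·1° lat → SW at lon -40°, lat 71°.
Subsquare q=16, h=7: +16·0.0833333° lon, +7·0.0416667° lat → SW at lon -38.6667°, lat 71.2917°.
Extended square 4, 5: +4·0.00833333° lon, +5·0.00416667° lat → SW at lon -38.6333°, lat 71.3125°.
latitude 71.31250° N, longitude 38.63333° W.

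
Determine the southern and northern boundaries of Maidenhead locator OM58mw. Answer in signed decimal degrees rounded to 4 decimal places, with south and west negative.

38.9167, 38.9583

Field O=14, M=12: +14·20° lon, +12·10° lat → SW at lon 100°, lat 30°.
Square 5, 8: +5·2° lon, +8·1° lat → SW at lon 110°, lat 38°.
Subsquare m=12, w=22: +12·0.0833333° lon, +22·0.0416667° lat → SW at lon 111°, lat 38.9167°.
Cell spans 0.0833333° lon × 0.0416667° lat.
south 38.9167, north 38.9583.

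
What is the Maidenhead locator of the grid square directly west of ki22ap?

KI12xp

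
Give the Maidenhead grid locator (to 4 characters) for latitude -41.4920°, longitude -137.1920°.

CE18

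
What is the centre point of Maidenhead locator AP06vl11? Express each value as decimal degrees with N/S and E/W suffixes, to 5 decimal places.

66.46458° N, 178.23750° W

Field A=0, P=15: +0·20° lon, +15·10° lat → SW at lon -180°, lat 60°.
Square 0, 6: +0·2° lon, +6·1° lat → SW at lon -180°, lat 66°.
Subsquare v=21, l=11: +21·0.0833333° lon, +11·0.0416667° lat → SW at lon -178.25°, lat 66.4583°.
Extended square 1, 1: +1·0.00833333° lon, +1·0.00416667° lat → SW at lon -178.242°, lat 66.4625°.
Cell spans 0.00833333° lon × 0.00416667° lat. Centre is SW corner plus half of each.
latitude 66.46458° N, longitude 178.23750° W.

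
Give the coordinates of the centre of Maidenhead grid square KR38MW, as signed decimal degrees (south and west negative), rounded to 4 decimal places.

88.9375, 27.0417

Field K=10, R=17: +10·20° lon, +17·10° lat → SW at lon 20°, lat 80°.
Square 3, 8: +3·2° lon, +8·1° lat → SW at lon 26°, lat 88°.
Subsquare m=12, w=22: +12·0.0833333° lon, +22·0.0416667° lat → SW at lon 27°, lat 88.9167°.
Cell spans 0.0833333° lon × 0.0416667° lat. Centre is SW corner plus half of each.
latitude 88.9375, longitude 27.0417.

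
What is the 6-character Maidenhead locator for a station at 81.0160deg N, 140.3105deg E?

QR01da

Shift to the Maidenhead origin (180°W, 90°S): lon 320.3105, lat 171.0160.
Field: lon ⌊320.3105/20⌋ = 16 → Q; lat ⌊171.0160/10⌋ = 17 → R.
Square: lon ⌊0.3105/2⌋ = 0; lat ⌊1.0160/1⌋ = 1.
Subsquare: lon ⌊0.3105/0.0833333⌋ = 3 → d; lat ⌊0.0160/0.0416667⌋ = 0 → a.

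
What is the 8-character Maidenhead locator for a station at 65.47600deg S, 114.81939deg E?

OC74jm85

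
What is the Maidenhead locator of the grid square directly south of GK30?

GJ39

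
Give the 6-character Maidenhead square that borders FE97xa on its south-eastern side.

Longitude subsquare x = 23; +1 → 24, wraps to 0 = a, carry into square.
Longitude square 9; +1 → 10, wraps to 0, carry into field.
Longitude field F = 5; +1 → 6 = G.
Latitude subsquare a = 0; −1 → -1, wraps to 23 = x, carry into square.
Latitude square 7; −1 → 6.

GE06ax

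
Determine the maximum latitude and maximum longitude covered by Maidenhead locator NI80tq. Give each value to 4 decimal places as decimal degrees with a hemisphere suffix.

9.2917° S, 97.6667° E

Field N=13, I=8: +13·20° lon, +8·10° lat → SW at lon 80°, lat -10°.
Square 8, 0: +8·2° lon, +0·1° lat → SW at lon 96°, lat -10°.
Subsquare t=19, q=16: +19·0.0833333° lon, +16·0.0416667° lat → SW at lon 97.5833°, lat -9.33333°.
Cell spans 0.0833333° lon × 0.0416667° lat. NE corner is SW corner plus one full cell.
latitude 9.2917° S, longitude 97.6667° E.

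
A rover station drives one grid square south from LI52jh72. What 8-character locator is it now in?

LI52jh71

Latitude extended square 2; −1 → 1.
The longitude characters are unchanged.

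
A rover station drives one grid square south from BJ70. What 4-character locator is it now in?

BI79

Latitude square 0; −1 → -1, wraps to 9, carry into field.
Latitude field J = 9; −1 → 8 = I.
The longitude characters are unchanged.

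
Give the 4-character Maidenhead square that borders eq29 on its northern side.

ER20

Latitude square 9; +1 → 10, wraps to 0, carry into field.
Latitude field Q = 16; +1 → 17 = R.
The longitude characters are unchanged.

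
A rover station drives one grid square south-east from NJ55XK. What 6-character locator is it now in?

Longitude subsquare x = 23; +1 → 24, wraps to 0 = a, carry into square.
Longitude square 5; +1 → 6.
Latitude subsquare k = 10; −1 → 9 = j.

NJ65aj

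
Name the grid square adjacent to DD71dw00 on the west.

DD71cw90

Longitude extended square 0; −1 → -1, wraps to 9, carry into subsquare.
Longitude subsquare d = 3; −1 → 2 = c.
The latitude characters are unchanged.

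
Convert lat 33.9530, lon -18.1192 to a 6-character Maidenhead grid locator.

Add 180° to longitude and 90° to latitude: 161.8808, 123.9530.
Field: 161.8808/20 → 8 → I, 123.9530/10 → 12 → M; chars IM.
Square: 1.8808/2 → 0, 3.9530/1 → 3; chars 03.
Subsquare: 1.8808/0.0833333 → 22 → w, 0.9530/0.0416667 → 22 → w; chars ww.

IM03ww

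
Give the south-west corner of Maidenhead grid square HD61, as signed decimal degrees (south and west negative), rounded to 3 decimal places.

-59.000, -28.000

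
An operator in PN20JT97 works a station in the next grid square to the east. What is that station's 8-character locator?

Longitude extended square 9; +1 → 10, wraps to 0, carry into subsquare.
Longitude subsquare j = 9; +1 → 10 = k.
The latitude characters are unchanged.

PN20kt07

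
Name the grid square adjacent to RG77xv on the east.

RG87av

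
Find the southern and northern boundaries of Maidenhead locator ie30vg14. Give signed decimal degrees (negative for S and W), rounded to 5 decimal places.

-49.73333, -49.72917

Field I=8, E=4: +8·20° lon, +4·10° lat → SW at lon -20°, lat -50°.
Square 3, 0: +3·2° lon, +0·1° lat → SW at lon -14°, lat -50°.
Subsquare v=21, g=6: +21·0.0833333° lon, +6·0.0416667° lat → SW at lon -12.25°, lat -49.75°.
Extended square 1, 4: +1·0.00833333° lon, +4·0.00416667° lat → SW at lon -12.2417°, lat -49.7333°.
Cell spans 0.00833333° lon × 0.00416667° lat.
south -49.73333, north -49.72917.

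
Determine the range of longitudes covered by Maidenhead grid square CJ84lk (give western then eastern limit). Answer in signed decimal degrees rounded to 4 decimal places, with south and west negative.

Field C=2, J=9: +2·20° lon, +9·10° lat → SW at lon -140°, lat 0°.
Square 8, 4: +8·2° lon, +4·1° lat → SW at lon -124°, lat 4°.
Subsquare l=11, k=10: +11·0.0833333° lon, +10·0.0416667° lat → SW at lon -123.083°, lat 4.41667°.
Cell spans 0.0833333° lon × 0.0416667° lat.
west -123.0833, east -123.0000.

-123.0833, -123.0000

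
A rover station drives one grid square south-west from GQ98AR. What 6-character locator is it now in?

GQ88xq

Longitude subsquare a = 0; −1 → -1, wraps to 23 = x, carry into square.
Longitude square 9; −1 → 8.
Latitude subsquare r = 17; −1 → 16 = q.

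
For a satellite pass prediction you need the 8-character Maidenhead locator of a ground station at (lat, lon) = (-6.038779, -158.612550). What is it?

BI03qx60

Shift to the Maidenhead origin (180°W, 90°S): lon 21.38745, lat 83.96122.
Field: 21.38745/20 → 1 → B, 83.96122/10 → 8 → I; chars BI.
Square: 1.38745/2 → 0, 3.96122/1 → 3; chars 03.
Subsquare: 1.38745/0.0833333 → 16 → q, 0.96122/0.0416667 → 23 → x; chars qx.
Extended square: 0.05412/0.00833333 → 6, 0.00289/0.00416667 → 0; chars 60.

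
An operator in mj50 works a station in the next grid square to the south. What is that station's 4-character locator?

Latitude square 0; −1 → -1, wraps to 9, carry into field.
Latitude field J = 9; −1 → 8 = I.
The longitude characters are unchanged.

MI59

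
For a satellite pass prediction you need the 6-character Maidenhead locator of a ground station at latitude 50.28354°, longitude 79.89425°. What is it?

Add 180° to longitude and 90° to latitude: 259.8942, 140.2835.
Field: lon ⌊259.8942/20⌋ = 12 → M; lat ⌊140.2835/10⌋ = 14 → O.
Square: lon ⌊19.8942/2⌋ = 9; lat ⌊0.2835/1⌋ = 0.
Subsquare: lon ⌊1.8942/0.0833333⌋ = 22 → w; lat ⌊0.2835/0.0416667⌋ = 6 → g.

MO90wg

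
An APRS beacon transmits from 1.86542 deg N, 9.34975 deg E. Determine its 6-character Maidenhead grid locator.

Offset from 180°W / 90°S: lon 189.3498°, lat 91.8654°.
Field (20°×10°, letters A–R): lon ⌊189.3498/20⌋ = 9 → J; lat ⌊91.8654/10⌋ = 9 → J.
Square (2°×1°, digits 0–9): lon ⌊9.3498/2⌋ = 4; lat ⌊1.8654/1⌋ = 1.
Subsquare (5′×2.5′, letters a–x): lon ⌊1.3498/0.0833333⌋ = 16 → q; lat ⌊0.8654/0.0416667⌋ = 20 → u.

JJ41qu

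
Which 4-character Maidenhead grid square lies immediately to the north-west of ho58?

HO49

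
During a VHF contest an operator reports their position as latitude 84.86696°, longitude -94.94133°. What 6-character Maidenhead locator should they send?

ER24mu

Offset from 180°W / 90°S: lon 85.0587°, lat 174.8670°.
Field: lon ⌊85.0587/20⌋ = 4 → E; lat ⌊174.8670/10⌋ = 17 → R.
Square: lon ⌊5.0587/2⌋ = 2; lat ⌊4.8670/1⌋ = 4.
Subsquare: lon ⌊1.0587/0.0833333⌋ = 12 → m; lat ⌊0.8670/0.0416667⌋ = 20 → u.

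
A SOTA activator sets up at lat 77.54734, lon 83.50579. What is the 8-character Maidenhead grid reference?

Offset from 180°W / 90°S: lon 263.50579°, lat 167.54734°.
Field: lon ⌊263.50579/20⌋ = 13 → N; lat ⌊167.54734/10⌋ = 16 → Q.
Square: lon ⌊3.50579/2⌋ = 1; lat ⌊7.54734/1⌋ = 7.
Subsquare: lon ⌊1.50579/0.0833333⌋ = 18 → s; lat ⌊0.54734/0.0416667⌋ = 13 → n.
Extended square: lon ⌊0.00579/0.00833333⌋ = 0; lat ⌊0.00567/0.00416667⌋ = 1.

NQ17sn01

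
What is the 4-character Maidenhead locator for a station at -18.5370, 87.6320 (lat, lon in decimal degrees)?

NH31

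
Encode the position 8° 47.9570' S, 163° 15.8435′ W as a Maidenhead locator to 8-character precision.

AI81ie88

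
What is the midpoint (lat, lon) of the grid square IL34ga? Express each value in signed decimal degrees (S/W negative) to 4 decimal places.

Field I=8, L=11: +8·20° lon, +11·10° lat → SW at lon -20°, lat 20°.
Square 3, 4: +3·2° lon, +4·1° lat → SW at lon -14°, lat 24°.
Subsquare g=6, a=0: +6·0.0833333° lon, +0·0.0416667° lat → SW at lon -13.5°, lat 24°.
Cell spans 0.0833333° lon × 0.0416667° lat. Centre is SW corner plus half of each.
latitude 24.0208, longitude -13.4583.

24.0208, -13.4583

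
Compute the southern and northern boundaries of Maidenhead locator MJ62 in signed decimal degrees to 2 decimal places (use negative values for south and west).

2.00, 3.00

Field M=12, J=9: +12·20° lon, +9·10° lat → SW at lon 60°, lat 0°.
Square 6, 2: +6·2° lon, +2·1° lat → SW at lon 72°, lat 2°.
Cell spans 2° lon × 1° lat.
south 2.00, north 3.00.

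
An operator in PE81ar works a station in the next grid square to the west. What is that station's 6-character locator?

PE71xr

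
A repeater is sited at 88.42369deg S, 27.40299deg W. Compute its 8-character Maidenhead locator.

HA61hn18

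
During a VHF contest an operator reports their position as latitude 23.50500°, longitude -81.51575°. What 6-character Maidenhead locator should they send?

EL93fm

Shift to the Maidenhead origin (180°W, 90°S): lon 98.4843, lat 113.5050.
Field: 98.4843/20 → 4 → E, 113.5050/10 → 11 → L; chars EL.
Square: 18.4843/2 → 9, 3.5050/1 → 3; chars 93.
Subsquare: 0.4843/0.0833333 → 5 → f, 0.5050/0.0416667 → 12 → m; chars fm.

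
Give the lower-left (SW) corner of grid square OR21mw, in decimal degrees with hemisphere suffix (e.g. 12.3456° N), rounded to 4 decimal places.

81.9167° N, 105.0000° E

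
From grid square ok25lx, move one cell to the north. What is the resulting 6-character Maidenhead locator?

Latitude subsquare x = 23; +1 → 24, wraps to 0 = a, carry into square.
Latitude square 5; +1 → 6.
The longitude characters are unchanged.

OK26la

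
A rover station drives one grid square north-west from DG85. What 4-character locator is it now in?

Longitude square 8; −1 → 7.
Latitude square 5; +1 → 6.

DG76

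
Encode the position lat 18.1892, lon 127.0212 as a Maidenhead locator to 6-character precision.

PK38me

Shift to the Maidenhead origin (180°W, 90°S): lon 307.0212, lat 108.1892.
Field: lon ⌊307.0212/20⌋ = 15 → P; lat ⌊108.1892/10⌋ = 10 → K.
Square: lon ⌊7.0212/2⌋ = 3; lat ⌊8.1892/1⌋ = 8.
Subsquare: lon ⌊1.0212/0.0833333⌋ = 12 → m; lat ⌊0.1892/0.0416667⌋ = 4 → e.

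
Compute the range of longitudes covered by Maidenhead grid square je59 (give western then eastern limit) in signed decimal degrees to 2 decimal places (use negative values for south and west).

Field J=9, E=4: +9·20° lon, +4·10° lat → SW at lon 0°, lat -50°.
Square 5, 9: +5·2° lon, +9·1° lat → SW at lon 10°, lat -41°.
Cell spans 2° lon × 1° lat.
west 10.00, east 12.00.

10.00, 12.00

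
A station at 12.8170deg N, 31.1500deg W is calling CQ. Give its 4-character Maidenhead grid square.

Add 180° to longitude and 90° to latitude: 148.85, 102.82.
Field: lon ⌊148.85/20⌋ = 7 → H; lat ⌊102.82/10⌋ = 10 → K.
Square: lon ⌊8.85/2⌋ = 4; lat ⌊2.82/1⌋ = 2.

HK42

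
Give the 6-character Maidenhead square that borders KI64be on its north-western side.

Longitude subsquare b = 1; −1 → 0 = a.
Latitude subsquare e = 4; +1 → 5 = f.

KI64af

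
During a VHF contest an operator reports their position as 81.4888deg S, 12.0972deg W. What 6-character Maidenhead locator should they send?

Offset from 180°W / 90°S: lon 167.9028°, lat 8.5112°.
Field: 167.9028/20 → 8 → I, 8.5112/10 → 0 → A; chars IA.
Square: 7.9028/2 → 3, 8.5112/1 → 8; chars 38.
Subsquare: 1.9028/0.0833333 → 22 → w, 0.5112/0.0416667 → 12 → m; chars wm.

IA38wm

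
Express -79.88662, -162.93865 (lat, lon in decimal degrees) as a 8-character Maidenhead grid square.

AB80mc77

Shift to the Maidenhead origin (180°W, 90°S): lon 17.06135, lat 10.11338.
Field (20°×10°, letters A–R): lon ⌊17.06135/20⌋ = 0 → A; lat ⌊10.11338/10⌋ = 1 → B.
Square (2°×1°, digits 0–9): lon ⌊17.06135/2⌋ = 8; lat ⌊0.11338/1⌋ = 0.
Subsquare (5′×2.5′, letters a–x): lon ⌊1.06135/0.0833333⌋ = 12 → m; lat ⌊0.11338/0.0416667⌋ = 2 → c.
Extended square (30″×15″, digits 0–9): lon ⌊0.06135/0.00833333⌋ = 7; lat ⌊0.03005/0.00416667⌋ = 7.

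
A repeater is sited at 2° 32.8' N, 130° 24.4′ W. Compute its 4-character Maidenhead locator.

CJ42

Add 180° to longitude and 90° to latitude: 49.59, 92.55.
Field (20°×10°, letters A–R): lon ⌊49.59/20⌋ = 2 → C; lat ⌊92.55/10⌋ = 9 → J.
Square (2°×1°, digits 0–9): lon ⌊9.59/2⌋ = 4; lat ⌊2.55/1⌋ = 2.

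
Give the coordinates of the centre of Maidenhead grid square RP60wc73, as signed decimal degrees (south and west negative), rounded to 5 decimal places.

60.09792, 173.89583

Field R=17, P=15: +17·20° lon, +15·10° lat → SW at lon 160°, lat 60°.
Square 6, 0: +6·2° lon, +0·1° lat → SW at lon 172°, lat 60°.
Subsquare w=22, c=2: +22·0.0833333° lon, +2·0.0416667° lat → SW at lon 173.833°, lat 60.0833°.
Extended square 7, 3: +7·0.00833333° lon, +3·0.00416667° lat → SW at lon 173.892°, lat 60.0958°.
Cell spans 0.00833333° lon × 0.00416667° lat. Centre is SW corner plus half of each.
latitude 60.09792, longitude 173.89583.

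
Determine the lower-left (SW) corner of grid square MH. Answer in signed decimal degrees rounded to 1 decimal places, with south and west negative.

-20.0, 60.0

Field M=12, H=7: +12·20° lon, +7·10° lat → SW at lon 60°, lat -20°.
latitude -20.0, longitude 60.0.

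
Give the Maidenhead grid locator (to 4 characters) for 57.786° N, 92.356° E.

NO67

Offset from 180°W / 90°S: lon 272.36°, lat 147.79°.
Field: lon ⌊272.36/20⌋ = 13 → N; lat ⌊147.79/10⌋ = 14 → O.
Square: lon ⌊12.36/2⌋ = 6; lat ⌊7.79/1⌋ = 7.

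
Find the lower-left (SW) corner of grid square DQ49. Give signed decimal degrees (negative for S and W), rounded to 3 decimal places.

79.000, -112.000

Field D=3, Q=16: +3·20° lon, +16·10° lat → SW at lon -120°, lat 70°.
Square 4, 9: +4·2° lon, +9·1° lat → SW at lon -112°, lat 79°.
latitude 79.000, longitude -112.000.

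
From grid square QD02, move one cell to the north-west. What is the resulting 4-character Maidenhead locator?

PD93

Longitude square 0; −1 → -1, wraps to 9, carry into field.
Longitude field Q = 16; −1 → 15 = P.
Latitude square 2; +1 → 3.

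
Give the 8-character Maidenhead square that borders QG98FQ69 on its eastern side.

QG98fq79

Longitude extended square 6; +1 → 7.
The latitude characters are unchanged.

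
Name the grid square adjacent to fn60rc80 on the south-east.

FN60rb99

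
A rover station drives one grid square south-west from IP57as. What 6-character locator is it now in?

IP47xr

Longitude subsquare a = 0; −1 → -1, wraps to 23 = x, carry into square.
Longitude square 5; −1 → 4.
Latitude subsquare s = 18; −1 → 17 = r.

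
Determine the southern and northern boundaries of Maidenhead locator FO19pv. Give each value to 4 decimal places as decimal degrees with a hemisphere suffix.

59.8750° N, 59.9167° N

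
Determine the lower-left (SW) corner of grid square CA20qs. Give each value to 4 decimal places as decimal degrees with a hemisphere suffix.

Field C=2, A=0: +2·20° lon, +0·10° lat → SW at lon -140°, lat -90°.
Square 2, 0: +2·2° lon, +0·1° lat → SW at lon -136°, lat -90°.
Subsquare q=16, s=18: +16·0.0833333° lon, +18·0.0416667° lat → SW at lon -134.667°, lat -89.25°.
latitude 89.2500° S, longitude 134.6667° W.

89.2500° S, 134.6667° W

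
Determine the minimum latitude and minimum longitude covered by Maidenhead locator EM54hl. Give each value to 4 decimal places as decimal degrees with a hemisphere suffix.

34.4583° N, 89.4167° W

Field E=4, M=12: +4·20° lon, +12·10° lat → SW at lon -100°, lat 30°.
Square 5, 4: +5·2° lon, +4·1° lat → SW at lon -90°, lat 34°.
Subsquare h=7, l=11: +7·0.0833333° lon, +11·0.0416667° lat → SW at lon -89.4167°, lat 34.4583°.
latitude 34.4583° N, longitude 89.4167° W.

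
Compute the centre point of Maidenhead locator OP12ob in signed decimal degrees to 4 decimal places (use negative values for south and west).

Field O=14, P=15: +14·20° lon, +15·10° lat → SW at lon 100°, lat 60°.
Square 1, 2: +1·2° lon, +2·1° lat → SW at lon 102°, lat 62°.
Subsquare o=14, b=1: +14·0.0833333° lon, +1·0.0416667° lat → SW at lon 103.167°, lat 62.0417°.
Cell spans 0.0833333° lon × 0.0416667° lat. Centre is SW corner plus half of each.
latitude 62.0625, longitude 103.2083.

62.0625, 103.2083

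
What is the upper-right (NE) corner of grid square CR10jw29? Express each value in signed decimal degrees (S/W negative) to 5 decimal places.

Field C=2, R=17: +2·20° lon, +17·10° lat → SW at lon -140°, lat 80°.
Square 1, 0: +1·2° lon, +0·1° lat → SW at lon -138°, lat 80°.
Subsquare j=9, w=22: +9·0.0833333° lon, +22·0.0416667° lat → SW at lon -137.25°, lat 80.9167°.
Extended square 2, 9: +2·0.00833333° lon, +9·0.00416667° lat → SW at lon -137.233°, lat 80.9542°.
Cell spans 0.00833333° lon × 0.00416667° lat. NE corner is SW corner plus one full cell.
latitude 80.95833, longitude -137.22500.

80.95833, -137.22500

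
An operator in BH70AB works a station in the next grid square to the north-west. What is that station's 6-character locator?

BH60xc

Longitude subsquare a = 0; −1 → -1, wraps to 23 = x, carry into square.
Longitude square 7; −1 → 6.
Latitude subsquare b = 1; +1 → 2 = c.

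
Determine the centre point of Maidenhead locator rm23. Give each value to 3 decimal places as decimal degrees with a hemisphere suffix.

33.500° N, 165.000° E

Field R=17, M=12: +17·20° lon, +12·10° lat → SW at lon 160°, lat 30°.
Square 2, 3: +2·2° lon, +3·1° lat → SW at lon 164°, lat 33°.
Cell spans 2° lon × 1° lat. Centre is SW corner plus half of each.
latitude 33.500° N, longitude 165.000° E.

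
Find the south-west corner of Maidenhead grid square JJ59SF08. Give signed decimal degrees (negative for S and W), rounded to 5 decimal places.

Field J=9, J=9: +9·20° lon, +9·10° lat → SW at lon 0°, lat 0°.
Square 5, 9: +5·2° lon, +9·1° lat → SW at lon 10°, lat 9°.
Subsquare s=18, f=5: +18·0.0833333° lon, +5·0.0416667° lat → SW at lon 11.5°, lat 9.20833°.
Extended square 0, 8: +0·0.00833333° lon, +8·0.00416667° lat → SW at lon 11.5°, lat 9.24167°.
latitude 9.24167, longitude 11.50000.

9.24167, 11.50000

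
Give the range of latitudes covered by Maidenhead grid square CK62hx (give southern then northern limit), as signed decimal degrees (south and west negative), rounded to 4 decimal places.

12.9583, 13.0000

Field C=2, K=10: +2·20° lon, +10·10° lat → SW at lon -140°, lat 10°.
Square 6, 2: +6·2° lon, +2·1° lat → SW at lon -128°, lat 12°.
Subsquare h=7, x=23: +7·0.0833333° lon, +23·0.0416667° lat → SW at lon -127.417°, lat 12.9583°.
Cell spans 0.0833333° lon × 0.0416667° lat.
south 12.9583, north 13.0000.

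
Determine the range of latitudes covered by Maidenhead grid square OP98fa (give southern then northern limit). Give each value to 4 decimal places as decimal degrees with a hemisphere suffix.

Field O=14, P=15: +14·20° lon, +15·10° lat → SW at lon 100°, lat 60°.
Square 9, 8: +9·2° lon, +8·1° lat → SW at lon 118°, lat 68°.
Subsquare f=5, a=0: +5·0.0833333° lon, +0·0.0416667° lat → SW at lon 118.417°, lat 68°.
Cell spans 0.0833333° lon × 0.0416667° lat.
south 68.0000° N, north 68.0417° N.

68.0000° N, 68.0417° N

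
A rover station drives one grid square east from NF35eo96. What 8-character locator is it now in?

Longitude extended square 9; +1 → 10, wraps to 0, carry into subsquare.
Longitude subsquare e = 4; +1 → 5 = f.
The latitude characters are unchanged.

NF35fo06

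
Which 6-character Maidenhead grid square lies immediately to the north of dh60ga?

DH60gb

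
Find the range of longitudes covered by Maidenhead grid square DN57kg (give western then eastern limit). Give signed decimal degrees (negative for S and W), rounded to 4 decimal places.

-109.1667, -109.0833

Field D=3, N=13: +3·20° lon, +13·10° lat → SW at lon -120°, lat 40°.
Square 5, 7: +5·2° lon, +7·1° lat → SW at lon -110°, lat 47°.
Subsquare k=10, g=6: +10·0.0833333° lon, +6·0.0416667° lat → SW at lon -109.167°, lat 47.25°.
Cell spans 0.0833333° lon × 0.0416667° lat.
west -109.1667, east -109.0833.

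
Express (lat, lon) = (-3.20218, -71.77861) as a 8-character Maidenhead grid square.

FI46ct61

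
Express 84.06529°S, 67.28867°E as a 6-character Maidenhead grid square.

Offset from 180°W / 90°S: lon 247.2887°, lat 5.9347°.
Field: lon ⌊247.2887/20⌋ = 12 → M; lat ⌊5.9347/10⌋ = 0 → A.
Square: lon ⌊7.2887/2⌋ = 3; lat ⌊5.9347/1⌋ = 5.
Subsquare: lon ⌊1.2887/0.0833333⌋ = 15 → p; lat ⌊0.9347/0.0416667⌋ = 22 → w.

MA35pw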